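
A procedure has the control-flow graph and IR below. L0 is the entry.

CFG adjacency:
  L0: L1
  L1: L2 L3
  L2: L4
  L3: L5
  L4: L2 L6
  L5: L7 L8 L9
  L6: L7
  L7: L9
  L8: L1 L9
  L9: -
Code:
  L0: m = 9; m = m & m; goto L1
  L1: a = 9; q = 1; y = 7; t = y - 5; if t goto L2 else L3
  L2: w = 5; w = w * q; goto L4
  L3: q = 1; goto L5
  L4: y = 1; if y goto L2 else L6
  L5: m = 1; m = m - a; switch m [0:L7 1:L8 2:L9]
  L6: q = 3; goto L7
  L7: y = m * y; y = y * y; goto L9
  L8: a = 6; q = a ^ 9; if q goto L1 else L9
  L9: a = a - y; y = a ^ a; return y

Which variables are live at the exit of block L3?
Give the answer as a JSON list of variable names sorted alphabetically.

Answer: ["a", "y"]

Analysis:
Per-block:
  L0: {m} / ∅
  L1: {a,q,t,y} / ∅
  L2: {w} / {q}
  L3: {q} / ∅
  L4: {y} / ∅
  L5: {m} / {a}
  L6: {q} / ∅
  L7: {y} / {m,y}
  L8: {a,q} / ∅
  L9: {a,y} / {a,y}

Liveness:
  L0: in=∅ out={m}
  L1: in={m} out={a,m,q,y}
  L2: in={a,m,q} out={a,m,q}
  L3: in={a,y} out={a,y}
  L4: in={a,m,q} out={a,m,q,y}
  L5: in={a,y} out={a,m,y}
  L6: in={a,m,y} out={a,m,y}
  L7: in={a,m,y} out={a,y}
  L8: in={m,y} out={a,m,y}
  L9: in={a,y} out=∅

live-out(L3) = ["a", "y"]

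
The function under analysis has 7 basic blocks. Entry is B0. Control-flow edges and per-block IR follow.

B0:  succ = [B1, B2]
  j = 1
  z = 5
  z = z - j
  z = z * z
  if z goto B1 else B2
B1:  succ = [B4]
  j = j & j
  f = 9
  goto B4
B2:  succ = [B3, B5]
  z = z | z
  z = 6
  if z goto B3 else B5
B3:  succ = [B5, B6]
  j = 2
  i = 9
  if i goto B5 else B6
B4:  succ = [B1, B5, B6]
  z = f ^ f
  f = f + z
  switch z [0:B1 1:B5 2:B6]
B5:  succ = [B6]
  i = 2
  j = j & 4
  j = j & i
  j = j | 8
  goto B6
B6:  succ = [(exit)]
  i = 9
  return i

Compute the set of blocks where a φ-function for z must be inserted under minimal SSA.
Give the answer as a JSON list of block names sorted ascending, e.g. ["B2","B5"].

idom tree: B1←B0 B2←B0 B3←B2 B4←B1 B5←B0 B6←B0
Dom at joins:
  B1: preds {B0,B4}: {B0} ∩ {B0,B1,B4} = {B0}; idom=B0
  B5: preds {B2,B3,B4}: {B0,B2} ∩ {B0,B2,B3} ∩ {B0,B1,B4} = {B0}; idom=B0
  B6: preds {B3,B4,B5}: {B0,B2,B3} ∩ {B0,B1,B4} ∩ {B0,B5} = {B0}; idom=B0

Frontier:
  join B1 pred B0: · stop@B0
  join B1 pred B4: B4→B1 stop@B0
  join B5 pred B2: B2 stop@B0
  join B5 pred B3: B3→B2 stop@B0
  join B5 pred B4: B4→B1 stop@B0
  join B6 pred B3: B3→B2 stop@B0
  join B6 pred B4: B4→B1 stop@B0
  join B6 pred B5: B5 stop@B0
  B0 → ∅
  B1 → {B1,B5,B6}
  B2 → {B5,B6}
  B3 → {B5,B6}
  B4 → {B1,B5,B6}
  B5 → {B6}
  B6 → ∅

φ for z: defs {B0,B2,B4}
  DF⁺ = {B1,B5,B6}

Answer: ["B1", "B5", "B6"]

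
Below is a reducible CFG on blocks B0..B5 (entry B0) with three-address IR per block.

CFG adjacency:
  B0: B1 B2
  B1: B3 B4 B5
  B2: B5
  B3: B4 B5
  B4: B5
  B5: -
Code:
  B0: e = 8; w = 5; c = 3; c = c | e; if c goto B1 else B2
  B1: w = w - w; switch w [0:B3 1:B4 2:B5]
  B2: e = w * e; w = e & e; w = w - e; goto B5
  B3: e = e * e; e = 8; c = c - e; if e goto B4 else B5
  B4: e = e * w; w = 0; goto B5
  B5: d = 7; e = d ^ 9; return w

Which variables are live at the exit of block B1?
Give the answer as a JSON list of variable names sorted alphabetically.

Answer: ["c", "e", "w"]

Working:
def/use:
  B0: def={c,e,w} ue=∅
  B1: def={w} ue={w}
  B2: def={e,w} ue={e,w}
  B3: def={c,e} ue={c,e}
  B4: def={e,w} ue={e,w}
  B5: def={d,e} ue={w}

Backward fixpoint:
  live B0: ∅→{c,e,w}
  live B1: {c,e,w}→{c,e,w}
  live B2: {e,w}→{w}
  live B3: {c,e,w}→{e,w}
  live B4: {e,w}→{w}
  live B5: {w}→∅

live-out(B1) = ["c", "e", "w"]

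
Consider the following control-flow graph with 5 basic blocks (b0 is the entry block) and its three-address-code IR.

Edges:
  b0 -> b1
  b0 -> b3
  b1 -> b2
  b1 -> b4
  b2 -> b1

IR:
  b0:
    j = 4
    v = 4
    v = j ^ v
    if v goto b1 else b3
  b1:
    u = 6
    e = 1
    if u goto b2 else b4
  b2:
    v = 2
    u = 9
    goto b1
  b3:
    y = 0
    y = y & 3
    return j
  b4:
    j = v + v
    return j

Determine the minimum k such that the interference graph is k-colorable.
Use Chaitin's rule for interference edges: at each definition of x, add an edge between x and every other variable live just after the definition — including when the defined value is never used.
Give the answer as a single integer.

def/use:
  b0 def {j,v} use ∅
  b1 def {e,u} use ∅
  b2 def {u,v} use ∅
  b3 def {y} use {j}
  b4 def {j} use {v}

Live sets:
  b0: in=∅ out={j,v}
  b1: in={v} out={v}
  b2: in=∅ out={v}
  b3: in={j} out=∅
  b4: in={v} out=∅

Conflict graph:
  e: {u,v}
  j: {v,y}
  u: {e,v}
  v: {e,j,u}
  y: {j}

Colouring:
  lower bound: {e,u,v} mutually conflict ⇒ χ ≥ 3
  assign e→R1 j→R1 u→R2 v→R0 y→R0 — no edge inside a register ⇒ χ ≤ 3
  χ = 3

Answer: 3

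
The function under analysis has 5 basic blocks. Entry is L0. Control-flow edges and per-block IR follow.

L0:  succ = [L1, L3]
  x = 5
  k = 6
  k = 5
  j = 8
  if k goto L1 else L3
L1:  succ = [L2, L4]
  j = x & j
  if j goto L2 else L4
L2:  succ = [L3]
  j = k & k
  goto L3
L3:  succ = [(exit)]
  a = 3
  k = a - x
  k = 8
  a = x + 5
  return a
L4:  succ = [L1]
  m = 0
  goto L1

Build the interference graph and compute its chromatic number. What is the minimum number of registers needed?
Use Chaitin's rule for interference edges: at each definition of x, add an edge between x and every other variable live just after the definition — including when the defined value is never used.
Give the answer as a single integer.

Answer: 4

Analysis:
def/use:
  L0: {j,k,x} / ∅
  L1: {j} / {j,x}
  L2: {j} / {k}
  L3: {a,k} / {x}
  L4: {m} / ∅

Liveness:
  L0: in=∅ out={j,k,x}
  L1: in={j,k,x} out={j,k,x}
  L2: in={k,x} out={x}
  L3: in={x} out=∅
  L4: in={j,k,x} out={j,k,x}

Interfere edges:
  a↔{x}
  j↔{k,m,x}
  k↔{j,m,x}
  m↔{j,k,x}
  x↔{a,j,k,m}

Colouring:
  lower bound: {j,k,m,x} mutually conflict ⇒ χ ≥ 4
  4-colouring: r0={x}  r1={a,j}  r2={k}  r3={m}
  χ = 4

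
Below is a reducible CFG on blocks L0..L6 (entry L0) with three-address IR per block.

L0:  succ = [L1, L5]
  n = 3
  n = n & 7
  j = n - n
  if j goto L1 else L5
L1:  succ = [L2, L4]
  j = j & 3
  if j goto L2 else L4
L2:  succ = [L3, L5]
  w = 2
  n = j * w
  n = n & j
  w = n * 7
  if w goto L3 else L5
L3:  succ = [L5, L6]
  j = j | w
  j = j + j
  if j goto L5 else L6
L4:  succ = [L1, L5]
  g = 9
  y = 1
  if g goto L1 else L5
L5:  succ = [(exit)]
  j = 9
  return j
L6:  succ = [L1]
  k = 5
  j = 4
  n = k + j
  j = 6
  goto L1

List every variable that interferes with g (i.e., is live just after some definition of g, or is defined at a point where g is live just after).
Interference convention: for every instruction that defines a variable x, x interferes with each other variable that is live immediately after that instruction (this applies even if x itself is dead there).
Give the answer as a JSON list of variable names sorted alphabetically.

Answer: ["j", "y"]

Derivation:
def/use:
  L0: {j,n} / ∅
  L1: {j} / {j}
  L2: {n,w} / {j}
  L3: {j} / {j,w}
  L4: {g,y} / ∅
  L5: {j} / ∅
  L6: {j,k,n} / ∅

Liveness:
  live L0: ∅→{j}
  live L1: {j}→{j}
  live L2: {j}→{j,w}
  live L3: {j,w}→∅
  live L4: {j}→{j}
  live L5: ∅→∅
  live L6: ∅→{j}

Conflict graph:
  g: {j,y}
  j: {g,k,n,w,y}
  k: {j}
  n: {j}
  w: {j}
  y: {g,j}

N(g) = ["j", "y"]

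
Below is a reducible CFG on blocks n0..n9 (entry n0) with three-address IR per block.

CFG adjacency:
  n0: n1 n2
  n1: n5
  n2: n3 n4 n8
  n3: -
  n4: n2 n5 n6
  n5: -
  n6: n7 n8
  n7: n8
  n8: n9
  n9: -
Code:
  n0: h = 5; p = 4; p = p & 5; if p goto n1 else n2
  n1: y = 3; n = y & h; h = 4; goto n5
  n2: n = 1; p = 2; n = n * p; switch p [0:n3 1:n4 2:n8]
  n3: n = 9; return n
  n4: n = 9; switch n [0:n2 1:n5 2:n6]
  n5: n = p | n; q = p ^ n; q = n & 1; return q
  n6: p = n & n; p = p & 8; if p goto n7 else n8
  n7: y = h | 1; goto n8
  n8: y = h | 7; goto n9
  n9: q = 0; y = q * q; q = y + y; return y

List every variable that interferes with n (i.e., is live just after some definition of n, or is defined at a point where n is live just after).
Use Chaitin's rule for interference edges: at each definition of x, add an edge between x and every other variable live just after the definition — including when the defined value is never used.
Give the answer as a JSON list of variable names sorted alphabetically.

Answer: ["h", "p", "q"]

Analysis:
def/use:
  n0: {h,p} / ∅
  n1: {h,n,y} / {h}
  n2: {n,p} / ∅
  n3: {n} / ∅
  n4: {n} / ∅
  n5: {n,q} / {n,p}
  n6: {p} / {n}
  n7: {y} / {h}
  n8: {y} / {h}
  n9: {q,y} / ∅

Live sets:
  n0: in=∅ out={h,p}
  n1: in={h,p} out={n,p}
  n2: in={h} out={h,p}
  n3: in=∅ out=∅
  n4: in={h,p} out={h,n,p}
  n5: in={n,p} out=∅
  n6: in={h,n} out={h}
  n7: in={h} out={h}
  n8: in={h} out=∅
  n9: in=∅ out=∅

Interfere edges:
  h — {n,p,y}
  n — {h,p,q}
  p — {h,n,y}
  q — {n,y}
  y — {h,p,q}

N(n) = ["h", "p", "q"]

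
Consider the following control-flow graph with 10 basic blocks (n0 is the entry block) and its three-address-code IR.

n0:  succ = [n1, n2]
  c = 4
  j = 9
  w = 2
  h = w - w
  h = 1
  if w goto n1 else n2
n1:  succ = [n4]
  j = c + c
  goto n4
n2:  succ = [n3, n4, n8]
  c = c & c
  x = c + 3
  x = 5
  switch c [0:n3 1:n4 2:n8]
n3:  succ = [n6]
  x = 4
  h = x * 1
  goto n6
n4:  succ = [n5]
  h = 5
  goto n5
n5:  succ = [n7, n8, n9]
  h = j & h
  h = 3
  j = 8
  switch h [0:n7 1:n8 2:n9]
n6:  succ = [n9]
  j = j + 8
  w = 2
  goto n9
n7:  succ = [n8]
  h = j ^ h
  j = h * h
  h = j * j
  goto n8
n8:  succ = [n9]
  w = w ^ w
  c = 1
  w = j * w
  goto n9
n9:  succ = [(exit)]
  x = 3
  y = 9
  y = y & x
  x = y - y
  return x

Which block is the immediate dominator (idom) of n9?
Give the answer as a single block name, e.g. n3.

idom tree: n1←n0 n2←n0 n3←n2 n4←n0 n5←n4 n6←n3 n7←n5 n8←n0 n9←n0
Dom at joins:
  n4: preds {n1,n2}: {n0,n1} ∩ {n0,n2} = {n0}; idom=n0
  n8: preds {n2,n5,n7}: {n0,n2} ∩ {n0,n4,n5} ∩ {n0,n4,n5,n7} = {n0}; idom=n0
  n9: preds {n5,n6,n8}: {n0,n4,n5} ∩ {n0,n2,n3,n6} ∩ {n0,n8} = {n0}; idom=n0

idom(n9) = n0

Answer: n0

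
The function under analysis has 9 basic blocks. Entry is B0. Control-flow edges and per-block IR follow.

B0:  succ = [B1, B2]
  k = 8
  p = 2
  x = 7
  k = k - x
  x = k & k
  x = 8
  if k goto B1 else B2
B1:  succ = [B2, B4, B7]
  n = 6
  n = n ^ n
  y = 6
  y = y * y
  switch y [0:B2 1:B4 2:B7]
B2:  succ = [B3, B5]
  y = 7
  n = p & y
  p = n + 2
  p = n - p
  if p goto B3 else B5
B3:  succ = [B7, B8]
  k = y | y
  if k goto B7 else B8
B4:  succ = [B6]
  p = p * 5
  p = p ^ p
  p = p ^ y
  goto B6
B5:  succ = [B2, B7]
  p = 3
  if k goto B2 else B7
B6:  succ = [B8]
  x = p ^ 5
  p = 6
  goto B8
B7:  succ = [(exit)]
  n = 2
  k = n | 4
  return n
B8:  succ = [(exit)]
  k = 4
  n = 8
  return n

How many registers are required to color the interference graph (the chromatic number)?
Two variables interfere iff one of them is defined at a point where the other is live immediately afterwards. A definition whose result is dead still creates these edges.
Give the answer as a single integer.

def/use:
  B0 def {k,p,x} use ∅
  B1 def {n,y} use ∅
  B2 def {n,p,y} use {p}
  B3 def {k} use {y}
  B4 def {p} use {p,y}
  B5 def {p} use {k}
  B6 def {p,x} use {p}
  B7 def {k,n} use ∅
  B8 def {k,n} use ∅

Live sets:
  live B0: ∅→{k,p}
  live B1: {k,p}→{k,p,y}
  live B2: {k,p}→{k,y}
  live B3: {y}→∅
  live B4: {p,y}→{p}
  live B5: {k}→{k,p}
  live B6: {p}→∅
  live B7: ∅→∅
  live B8: ∅→∅

Interference:
  k: {n,p,x,y}
  n: {k,p,y}
  p: {k,n,x,y}
  x: {k,p}
  y: {k,n,p}

Chromatic number:
  clique {k,n,p,y} ⇒ need ≥ 4
  assign k→R0 n→R2 p→R1 x→R2 y→R3 — no edge inside a register ⇒ χ ≤ 4
  χ = 4

Answer: 4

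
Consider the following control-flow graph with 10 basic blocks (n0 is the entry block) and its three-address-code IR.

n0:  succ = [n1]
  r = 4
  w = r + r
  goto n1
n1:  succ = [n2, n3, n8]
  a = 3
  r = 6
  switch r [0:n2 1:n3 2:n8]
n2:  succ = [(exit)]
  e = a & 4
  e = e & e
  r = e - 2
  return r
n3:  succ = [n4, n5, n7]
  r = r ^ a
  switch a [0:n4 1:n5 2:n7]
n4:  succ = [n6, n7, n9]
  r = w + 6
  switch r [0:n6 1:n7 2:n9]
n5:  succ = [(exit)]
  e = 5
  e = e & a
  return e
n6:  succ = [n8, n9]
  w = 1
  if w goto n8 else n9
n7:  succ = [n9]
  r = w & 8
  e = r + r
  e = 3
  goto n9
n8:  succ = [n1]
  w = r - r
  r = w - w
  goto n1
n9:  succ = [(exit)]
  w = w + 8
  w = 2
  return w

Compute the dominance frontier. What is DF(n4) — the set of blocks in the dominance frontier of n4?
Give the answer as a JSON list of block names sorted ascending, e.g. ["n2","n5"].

Answer: ["n7", "n8", "n9"]

Derivation:
idom tree: n1←n0 n2←n1 n3←n1 n4←n3 n5←n3 n6←n4 n7←n3 n8←n1 n9←n3
Dom at joins:
  n1: preds {n0,n8}: {n0} ∩ {n0,n1,n8} = {n0}; idom=n0
  n7: preds {n3,n4}: {n0,n1,n3} ∩ {n0,n1,n3,n4} = {n0,n1,n3}; idom=n3
  n8: preds {n1,n6}: {n0,n1} ∩ {n0,n1,n3,n4,n6} = {n0,n1}; idom=n1
  n9: preds {n4,n6,n7}: {n0,n1,n3,n4} ∩ {n0,n1,n3,n4,n6} ∩ {n0,n1,n3,n7} = {n0,n1,n3}; idom=n3

Frontier:
  n1←n0: walk · to n0
  n1←n8: walk n8→n1 to n0
  n7←n3: walk · to n3
  n7←n4: walk n4 to n3
  n8←n1: walk · to n1
  n8←n6: walk n6→n4→n3 to n1
  n9←n4: walk n4 to n3
  n9←n6: walk n6→n4 to n3
  n9←n7: walk n7 to n3
  n0: DF=∅
  n1: DF={n1}
  n2: DF=∅
  n3: DF={n8}
  n4: DF={n7,n8,n9}
  n5: DF=∅
  n6: DF={n8,n9}
  n7: DF={n9}
  n8: DF={n1}
  n9: DF=∅

DF(n4) = ["n7", "n8", "n9"]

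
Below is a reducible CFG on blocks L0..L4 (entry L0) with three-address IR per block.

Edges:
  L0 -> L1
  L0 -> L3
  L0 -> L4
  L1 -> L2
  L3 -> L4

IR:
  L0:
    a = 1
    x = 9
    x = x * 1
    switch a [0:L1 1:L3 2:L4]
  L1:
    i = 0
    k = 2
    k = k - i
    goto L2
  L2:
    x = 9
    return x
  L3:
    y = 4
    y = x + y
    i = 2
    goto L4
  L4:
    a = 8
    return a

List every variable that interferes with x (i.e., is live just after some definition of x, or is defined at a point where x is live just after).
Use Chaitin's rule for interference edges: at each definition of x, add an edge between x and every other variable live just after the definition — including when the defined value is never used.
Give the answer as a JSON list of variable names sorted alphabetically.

Answer: ["a", "y"]

Working:
Per-block:
  L0 def {a,x} use ∅
  L1 def {i,k} use ∅
  L2 def {x} use ∅
  L3 def {i,y} use {x}
  L4 def {a} use ∅

Live sets:
  L0 li=∅ lo={x}
  L1 li=∅ lo=∅
  L2 li=∅ lo=∅
  L3 li={x} lo=∅
  L4 li=∅ lo=∅

Interference:
  a — {x}
  i — {k}
  k — {i}
  x — {a,y}
  y — {x}

N(x) = ["a", "y"]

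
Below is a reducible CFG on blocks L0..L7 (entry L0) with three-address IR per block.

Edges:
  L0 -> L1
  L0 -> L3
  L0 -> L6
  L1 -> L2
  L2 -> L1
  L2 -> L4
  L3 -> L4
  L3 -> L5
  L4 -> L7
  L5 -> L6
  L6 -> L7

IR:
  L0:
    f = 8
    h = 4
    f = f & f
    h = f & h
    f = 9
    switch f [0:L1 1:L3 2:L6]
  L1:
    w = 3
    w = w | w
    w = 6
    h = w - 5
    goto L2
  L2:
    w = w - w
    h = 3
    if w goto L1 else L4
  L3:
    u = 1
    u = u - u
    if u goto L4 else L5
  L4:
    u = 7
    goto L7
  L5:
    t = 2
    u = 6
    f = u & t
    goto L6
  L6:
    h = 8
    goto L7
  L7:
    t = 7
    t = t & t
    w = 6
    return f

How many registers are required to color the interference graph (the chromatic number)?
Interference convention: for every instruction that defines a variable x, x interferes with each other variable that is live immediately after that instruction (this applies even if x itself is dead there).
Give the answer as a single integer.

Block summaries:
  L0: def={f,h} ue=∅
  L1: def={h,w} ue=∅
  L2: def={h,w} ue={w}
  L3: def={u} ue=∅
  L4: def={u} ue=∅
  L5: def={f,t,u} ue=∅
  L6: def={h} ue=∅
  L7: def={t,w} ue={f}

Liveness:
  L0 li=∅ lo={f}
  L1 li={f} lo={f,w}
  L2 li={f,w} lo={f}
  L3 li={f} lo={f}
  L4 li={f} lo={f}
  L5 li=∅ lo={f}
  L6 li={f} lo={f}
  L7 li={f} lo=∅

Interfere edges:
  f↔{h,t,u,w}
  h↔{f,w}
  t↔{f,u}
  u↔{f,t}
  w↔{f,h}

Chromatic number:
  {f,h,w} pairwise interfere (3-clique) ⇒ χ ≥ 3
  assign f→r0 h→r1 t→r1 u→r2 w→r2 — no edge inside a register ⇒ χ ≤ 3
  χ = 3

Answer: 3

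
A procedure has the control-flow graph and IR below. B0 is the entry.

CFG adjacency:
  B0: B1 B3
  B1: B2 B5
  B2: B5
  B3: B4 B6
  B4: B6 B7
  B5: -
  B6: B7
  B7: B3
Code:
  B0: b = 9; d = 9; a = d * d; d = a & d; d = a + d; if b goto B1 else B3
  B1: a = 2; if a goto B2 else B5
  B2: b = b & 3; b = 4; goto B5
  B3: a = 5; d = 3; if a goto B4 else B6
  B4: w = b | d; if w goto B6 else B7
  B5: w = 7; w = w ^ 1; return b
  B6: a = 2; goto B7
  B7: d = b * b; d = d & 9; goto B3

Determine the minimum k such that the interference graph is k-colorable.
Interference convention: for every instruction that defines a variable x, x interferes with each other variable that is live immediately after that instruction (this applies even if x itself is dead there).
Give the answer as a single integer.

Per-block:
  B0: def={a,b,d} ue=∅
  B1: def={a} ue=∅
  B2: def={b} ue={b}
  B3: def={a,d} ue=∅
  B4: def={w} ue={b,d}
  B5: def={w} ue={b}
  B6: def={a} ue=∅
  B7: def={d} ue={b}

Liveness:
  live B0: ∅→{b}
  live B1: {b}→{b}
  live B2: {b}→{b}
  live B3: {b}→{b,d}
  live B4: {b,d}→{b}
  live B5: {b}→∅
  live B6: {b}→{b}
  live B7: {b}→{b}

Interfere edges:
  a: {b,d}
  b: {a,d,w}
  d: {a,b}
  w: {b}

Chromatic number:
  lower bound: {a,b,d} mutually conflict ⇒ χ ≥ 3
  assign a→c1 b→c0 d→c2 w→c1 — no edge inside a register ⇒ χ ≤ 3
  χ = 3

Answer: 3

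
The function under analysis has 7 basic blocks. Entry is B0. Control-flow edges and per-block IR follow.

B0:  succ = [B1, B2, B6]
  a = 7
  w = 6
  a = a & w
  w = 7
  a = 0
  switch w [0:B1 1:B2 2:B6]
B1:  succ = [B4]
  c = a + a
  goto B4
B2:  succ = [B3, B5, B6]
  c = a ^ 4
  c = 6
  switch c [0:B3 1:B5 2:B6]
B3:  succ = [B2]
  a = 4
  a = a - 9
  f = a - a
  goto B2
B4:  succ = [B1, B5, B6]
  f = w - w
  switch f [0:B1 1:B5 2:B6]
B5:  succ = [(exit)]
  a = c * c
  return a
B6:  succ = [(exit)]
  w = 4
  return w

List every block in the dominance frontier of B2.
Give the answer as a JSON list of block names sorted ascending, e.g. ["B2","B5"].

Answer: ["B2", "B5", "B6"]

Analysis:
idom tree: B1←B0 B2←B0 B3←B2 B4←B1 B5←B0 B6←B0
Dom∩ at merges:
  B1: preds {B0,B4}: {B0} ∩ {B0,B1,B4} = {B0}; idom=B0
  B2: preds {B0,B3}: {B0} ∩ {B0,B2,B3} = {B0}; idom=B0
  B5: preds {B2,B4}: {B0,B2} ∩ {B0,B1,B4} = {B0}; idom=B0
  B6: preds {B0,B2,B4}: {B0} ∩ {B0,B2} ∩ {B0,B1,B4} = {B0}; idom=B0

Frontier:
  join B1 pred B0: · stop@B0
  join B1 pred B4: B4→B1 stop@B0
  join B2 pred B0: · stop@B0
  join B2 pred B3: B3→B2 stop@B0
  join B5 pred B2: B2 stop@B0
  join B5 pred B4: B4→B1 stop@B0
  join B6 pred B0: · stop@B0
  join B6 pred B2: B2 stop@B0
  join B6 pred B4: B4→B1 stop@B0
  DF(B0)=∅
  DF(B1)={B1,B5,B6}
  DF(B2)={B2,B5,B6}
  DF(B3)={B2}
  DF(B4)={B1,B5,B6}
  DF(B5)=∅
  DF(B6)=∅

DF(B2) = ["B2", "B5", "B6"]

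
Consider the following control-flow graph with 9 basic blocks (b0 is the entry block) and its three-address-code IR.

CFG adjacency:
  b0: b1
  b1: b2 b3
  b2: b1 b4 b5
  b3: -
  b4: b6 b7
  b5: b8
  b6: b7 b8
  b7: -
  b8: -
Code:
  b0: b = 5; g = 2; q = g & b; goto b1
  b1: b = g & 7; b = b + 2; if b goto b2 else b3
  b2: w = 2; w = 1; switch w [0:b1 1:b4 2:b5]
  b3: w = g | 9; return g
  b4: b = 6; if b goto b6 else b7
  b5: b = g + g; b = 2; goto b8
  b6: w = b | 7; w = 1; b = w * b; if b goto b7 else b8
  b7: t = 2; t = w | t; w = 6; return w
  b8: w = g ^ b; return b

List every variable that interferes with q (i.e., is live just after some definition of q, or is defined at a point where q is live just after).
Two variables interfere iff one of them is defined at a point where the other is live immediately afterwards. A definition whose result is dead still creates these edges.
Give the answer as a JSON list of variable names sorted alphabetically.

def/use:
  b0: {b,g,q} / ∅
  b1: {b} / {g}
  b2: {w} / ∅
  b3: {w} / {g}
  b4: {b} / ∅
  b5: {b} / {g}
  b6: {b,w} / {b}
  b7: {t,w} / {w}
  b8: {w} / {b,g}

Live sets:
  live b0: ∅→{g}
  live b1: {g}→{g}
  live b2: {g}→{g,w}
  live b3: {g}→∅
  live b4: {g,w}→{b,g,w}
  live b5: {g}→{b,g}
  live b6: {b,g}→{b,g,w}
  live b7: {w}→∅
  live b8: {b,g}→∅

Interference:
  b↔{g,w}
  g↔{b,q,w}
  q↔{g}
  t↔{w}
  w↔{b,g,t}

N(q) = ["g"]

Answer: ["g"]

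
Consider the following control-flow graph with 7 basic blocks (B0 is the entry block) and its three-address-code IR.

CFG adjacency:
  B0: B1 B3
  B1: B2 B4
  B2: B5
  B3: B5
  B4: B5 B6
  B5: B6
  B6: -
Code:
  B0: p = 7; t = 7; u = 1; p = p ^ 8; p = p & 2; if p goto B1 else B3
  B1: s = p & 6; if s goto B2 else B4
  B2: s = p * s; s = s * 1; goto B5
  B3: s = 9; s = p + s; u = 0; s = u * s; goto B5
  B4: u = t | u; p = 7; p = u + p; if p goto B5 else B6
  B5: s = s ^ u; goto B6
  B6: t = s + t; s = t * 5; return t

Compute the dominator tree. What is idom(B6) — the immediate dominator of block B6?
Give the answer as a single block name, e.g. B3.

idom tree: B1←B0 B2←B1 B3←B0 B4←B1 B5←B0 B6←B0
Dom at joins:
  B5: preds {B2,B3,B4}: {B0,B1,B2} ∩ {B0,B3} ∩ {B0,B1,B4} = {B0}; idom=B0
  B6: preds {B4,B5}: {B0,B1,B4} ∩ {B0,B5} = {B0}; idom=B0

idom(B6) = B0

Answer: B0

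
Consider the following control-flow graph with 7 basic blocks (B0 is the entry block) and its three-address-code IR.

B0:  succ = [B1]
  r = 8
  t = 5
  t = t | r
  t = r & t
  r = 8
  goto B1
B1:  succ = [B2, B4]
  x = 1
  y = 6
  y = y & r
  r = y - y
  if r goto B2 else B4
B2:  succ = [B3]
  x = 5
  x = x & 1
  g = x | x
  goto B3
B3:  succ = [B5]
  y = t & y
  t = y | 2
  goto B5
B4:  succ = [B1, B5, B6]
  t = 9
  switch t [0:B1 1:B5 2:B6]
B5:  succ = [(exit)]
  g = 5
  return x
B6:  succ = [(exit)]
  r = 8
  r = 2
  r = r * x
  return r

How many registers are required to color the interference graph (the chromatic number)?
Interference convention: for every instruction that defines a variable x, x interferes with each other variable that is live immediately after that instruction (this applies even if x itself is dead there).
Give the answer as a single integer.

Per-block:
  B0: {r,t} / ∅
  B1: {r,x,y} / {r}
  B2: {g,x} / ∅
  B3: {t,y} / {t,y}
  B4: {t} / ∅
  B5: {g} / {x}
  B6: {r} / {x}

Live sets:
  B0: in=∅ out={r,t}
  B1: in={r,t} out={r,t,x,y}
  B2: in={t,y} out={t,x,y}
  B3: in={t,x,y} out={x}
  B4: in={r,x} out={r,t,x}
  B5: in={x} out=∅
  B6: in={x} out=∅

Conflict graph:
  g↔{t,x,y}
  r↔{t,x,y}
  t↔{g,r,x,y}
  x↔{g,r,t,y}
  y↔{g,r,t,x}

Chromatic number:
  clique {g,t,x,y} ⇒ need ≥ 4
  4-colouring: R0={t}  R1={x}  R2={y}  R3={g,r}
  χ = 4

Answer: 4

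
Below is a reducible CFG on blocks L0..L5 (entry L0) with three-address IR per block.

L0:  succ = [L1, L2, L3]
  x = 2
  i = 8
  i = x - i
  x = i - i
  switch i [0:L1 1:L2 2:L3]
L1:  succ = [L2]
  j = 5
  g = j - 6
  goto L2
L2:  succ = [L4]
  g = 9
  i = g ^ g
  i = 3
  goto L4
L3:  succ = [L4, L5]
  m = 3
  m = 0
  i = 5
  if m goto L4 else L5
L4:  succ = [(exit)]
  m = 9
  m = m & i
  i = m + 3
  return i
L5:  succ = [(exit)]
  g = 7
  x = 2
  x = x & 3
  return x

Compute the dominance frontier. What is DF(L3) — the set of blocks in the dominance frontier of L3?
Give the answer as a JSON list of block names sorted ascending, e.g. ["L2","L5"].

idom tree: L1←L0 L2←L0 L3←L0 L4←L0 L5←L3
Dom at joins:
  L2: preds {L0,L1}: {L0} ∩ {L0,L1} = {L0}; idom=L0
  L4: preds {L2,L3}: {L0,L2} ∩ {L0,L3} = {L0}; idom=L0

Frontier:
  L2←L0: walk · to L0
  L2←L1: walk L1 to L0
  L4←L2: walk L2 to L0
  L4←L3: walk L3 to L0
  DF(L0)=∅
  DF(L1)={L2}
  DF(L2)={L4}
  DF(L3)={L4}
  DF(L4)=∅
  DF(L5)=∅

DF(L3) = ["L4"]

Answer: ["L4"]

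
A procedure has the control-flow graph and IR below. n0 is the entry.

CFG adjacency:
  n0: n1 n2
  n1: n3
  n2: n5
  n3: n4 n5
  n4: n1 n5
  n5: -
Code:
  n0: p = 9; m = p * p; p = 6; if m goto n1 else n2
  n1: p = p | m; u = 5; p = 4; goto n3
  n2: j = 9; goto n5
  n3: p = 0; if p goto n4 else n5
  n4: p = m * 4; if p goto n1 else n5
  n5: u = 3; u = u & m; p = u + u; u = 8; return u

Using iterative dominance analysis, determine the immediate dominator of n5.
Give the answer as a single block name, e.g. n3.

Answer: n0

Analysis:
idom tree: n1←n0 n2←n0 n3←n1 n4←n3 n5←n0
Join-block Dom:
  n1: preds {n0,n4}: {n0} ∩ {n0,n1,n3,n4} = {n0}; idom=n0
  n5: preds {n2,n3,n4}: {n0,n2} ∩ {n0,n1,n3} ∩ {n0,n1,n3,n4} = {n0}; idom=n0

idom(n5) = n0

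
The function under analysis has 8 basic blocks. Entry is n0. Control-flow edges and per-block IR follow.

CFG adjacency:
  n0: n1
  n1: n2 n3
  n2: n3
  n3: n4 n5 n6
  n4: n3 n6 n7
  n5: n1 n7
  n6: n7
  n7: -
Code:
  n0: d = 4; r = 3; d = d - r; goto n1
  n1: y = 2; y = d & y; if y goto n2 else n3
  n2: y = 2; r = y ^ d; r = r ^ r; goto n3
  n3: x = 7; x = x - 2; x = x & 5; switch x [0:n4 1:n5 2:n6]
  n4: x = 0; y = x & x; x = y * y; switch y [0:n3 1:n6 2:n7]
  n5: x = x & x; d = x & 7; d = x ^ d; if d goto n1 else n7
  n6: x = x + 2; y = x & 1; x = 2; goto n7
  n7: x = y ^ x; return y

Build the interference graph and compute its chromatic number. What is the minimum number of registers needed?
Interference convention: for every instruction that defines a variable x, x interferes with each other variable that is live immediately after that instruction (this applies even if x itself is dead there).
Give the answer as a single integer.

def/use:
  n0 def {d,r} use ∅
  n1 def {y} use {d}
  n2 def {r,y} use {d}
  n3 def {x} use ∅
  n4 def {x,y} use ∅
  n5 def {d,x} use {x}
  n6 def {x,y} use {x}
  n7 def {x} use {x,y}

Liveness:
  live n0: ∅→{d}
  live n1: {d}→{d,y}
  live n2: {d}→{y}
  live n3: {y}→{x,y}
  live n4: ∅→{x,y}
  live n5: {x,y}→{d,x,y}
  live n6: {x}→{x,y}
  live n7: {x,y}→∅

Conflict graph:
  d↔{r,x,y}
  r↔{d,y}
  x↔{d,y}
  y↔{d,r,x}

Colouring:
  lower bound: {d,r,y} mutually conflict ⇒ χ ≥ 3
  3-colouring: r0={d}  r1={y}  r2={r,x}
  χ = 3

Answer: 3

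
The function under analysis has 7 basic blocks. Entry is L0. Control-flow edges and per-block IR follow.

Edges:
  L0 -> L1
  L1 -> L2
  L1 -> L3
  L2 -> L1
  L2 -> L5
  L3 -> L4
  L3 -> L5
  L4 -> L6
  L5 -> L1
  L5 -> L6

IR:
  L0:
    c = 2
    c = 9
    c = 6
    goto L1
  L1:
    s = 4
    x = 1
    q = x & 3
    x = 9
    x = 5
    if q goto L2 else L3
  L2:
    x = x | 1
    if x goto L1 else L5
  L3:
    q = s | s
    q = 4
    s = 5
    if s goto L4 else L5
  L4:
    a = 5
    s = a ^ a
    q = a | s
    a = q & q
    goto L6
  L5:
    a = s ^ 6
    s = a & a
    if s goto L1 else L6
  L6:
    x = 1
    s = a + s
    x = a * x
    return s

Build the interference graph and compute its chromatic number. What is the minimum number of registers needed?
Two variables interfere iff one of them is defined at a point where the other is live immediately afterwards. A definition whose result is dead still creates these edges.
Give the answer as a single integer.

Answer: 3

Working:
Block summaries:
  L0 def {c} use ∅
  L1 def {q,s,x} use ∅
  L2 def {x} use {x}
  L3 def {q,s} use {s}
  L4 def {a,q,s} use ∅
  L5 def {a,s} use {s}
  L6 def {s,x} use {a,s}

Liveness:
  live L0: ∅→∅
  live L1: ∅→{s,x}
  live L2: {s,x}→{s}
  live L3: {s}→{s}
  live L4: ∅→{a,s}
  live L5: {s}→{a,s}
  live L6: {a,s}→∅

Interference:
  a — {s,x}
  c — ∅
  q — {s,x}
  s — {a,q,x}
  x — {a,q,s}

Colouring:
  {a,s,x} pairwise interfere (3-clique) ⇒ χ ≥ 3
  3-colouring: R0={c,s}  R1={x}  R2={a,q}
  χ = 3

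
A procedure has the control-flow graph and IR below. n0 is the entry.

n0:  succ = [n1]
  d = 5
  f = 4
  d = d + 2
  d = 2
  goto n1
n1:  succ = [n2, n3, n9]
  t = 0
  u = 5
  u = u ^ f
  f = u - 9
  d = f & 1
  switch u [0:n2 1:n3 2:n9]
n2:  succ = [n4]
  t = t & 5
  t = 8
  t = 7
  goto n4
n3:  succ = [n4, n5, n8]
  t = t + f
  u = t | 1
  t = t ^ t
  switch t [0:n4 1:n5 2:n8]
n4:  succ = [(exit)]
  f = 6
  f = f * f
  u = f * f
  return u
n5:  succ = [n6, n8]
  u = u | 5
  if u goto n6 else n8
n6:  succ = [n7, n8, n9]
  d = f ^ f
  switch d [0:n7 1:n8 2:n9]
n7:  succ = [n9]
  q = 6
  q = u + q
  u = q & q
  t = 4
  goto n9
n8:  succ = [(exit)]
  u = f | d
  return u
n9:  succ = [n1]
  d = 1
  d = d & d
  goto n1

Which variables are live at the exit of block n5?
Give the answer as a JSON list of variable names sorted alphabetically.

def/use:
  n0: {d,f} / ∅
  n1: {d,f,t,u} / {f}
  n2: {t} / {t}
  n3: {t,u} / {f,t}
  n4: {f,u} / ∅
  n5: {u} / {u}
  n6: {d} / {f}
  n7: {q,t,u} / {u}
  n8: {u} / {d,f}
  n9: {d} / ∅

Backward fixpoint:
  n0: in=∅ out={f}
  n1: in={f} out={d,f,t}
  n2: in={t} out=∅
  n3: in={d,f,t} out={d,f,u}
  n4: in=∅ out=∅
  n5: in={d,f,u} out={d,f,u}
  n6: in={f,u} out={d,f,u}
  n7: in={f,u} out={f}
  n8: in={d,f} out=∅
  n9: in={f} out={f}

live-out(n5) = ["d", "f", "u"]

Answer: ["d", "f", "u"]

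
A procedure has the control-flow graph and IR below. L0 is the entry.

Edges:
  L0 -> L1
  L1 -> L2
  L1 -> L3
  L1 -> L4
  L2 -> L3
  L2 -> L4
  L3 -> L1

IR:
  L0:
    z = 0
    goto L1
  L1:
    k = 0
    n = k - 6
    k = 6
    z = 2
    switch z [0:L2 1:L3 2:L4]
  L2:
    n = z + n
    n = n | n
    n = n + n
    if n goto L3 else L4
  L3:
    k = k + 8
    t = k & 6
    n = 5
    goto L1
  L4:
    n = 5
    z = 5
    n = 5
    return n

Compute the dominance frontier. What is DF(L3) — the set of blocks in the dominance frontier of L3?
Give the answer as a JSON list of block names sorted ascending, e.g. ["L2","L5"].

idom tree: L1←L0 L2←L1 L3←L1 L4←L1
Join-block Dom:
  L1: preds {L0,L3}: {L0} ∩ {L0,L1,L3} = {L0}; idom=L0
  L3: preds {L1,L2}: {L0,L1} ∩ {L0,L1,L2} = {L0,L1}; idom=L1
  L4: preds {L1,L2}: {L0,L1} ∩ {L0,L1,L2} = {L0,L1}; idom=L1

Frontier:
  L1←L0: walk · to L0
  L1←L3: walk L3→L1 to L0
  L3←L1: walk · to L1
  L3←L2: walk L2 to L1
  L4←L1: walk · to L1
  L4←L2: walk L2 to L1
  DF(L0)=∅
  DF(L1)={L1}
  DF(L2)={L3,L4}
  DF(L3)={L1}
  DF(L4)=∅

DF(L3) = ["L1"]

Answer: ["L1"]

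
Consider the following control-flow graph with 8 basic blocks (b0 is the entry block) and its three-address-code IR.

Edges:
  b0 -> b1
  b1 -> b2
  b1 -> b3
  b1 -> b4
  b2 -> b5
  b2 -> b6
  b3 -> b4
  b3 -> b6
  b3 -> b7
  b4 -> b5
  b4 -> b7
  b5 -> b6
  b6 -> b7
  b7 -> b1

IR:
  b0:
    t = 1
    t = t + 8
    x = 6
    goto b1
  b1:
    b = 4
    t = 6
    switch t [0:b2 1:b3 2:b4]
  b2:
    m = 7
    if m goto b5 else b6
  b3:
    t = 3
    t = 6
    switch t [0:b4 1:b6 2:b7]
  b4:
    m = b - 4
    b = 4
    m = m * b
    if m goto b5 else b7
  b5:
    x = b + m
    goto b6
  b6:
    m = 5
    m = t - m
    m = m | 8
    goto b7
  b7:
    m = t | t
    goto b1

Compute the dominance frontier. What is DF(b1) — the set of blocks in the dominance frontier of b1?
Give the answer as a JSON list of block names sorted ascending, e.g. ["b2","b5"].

Answer: ["b1"]

Analysis:
idom tree: b1←b0 b2←b1 b3←b1 b4←b1 b5←b1 b6←b1 b7←b1
Dom∩ at merges:
  b1: preds {b0,b7}: {b0} ∩ {b0,b1,b7} = {b0}; idom=b0
  b4: preds {b1,b3}: {b0,b1} ∩ {b0,b1,b3} = {b0,b1}; idom=b1
  b5: preds {b2,b4}: {b0,b1,b2} ∩ {b0,b1,b4} = {b0,b1}; idom=b1
  b6: preds {b2,b3,b5}: {b0,b1,b2} ∩ {b0,b1,b3} ∩ {b0,b1,b5} = {b0,b1}; idom=b1
  b7: preds {b3,b4,b6}: {b0,b1,b3} ∩ {b0,b1,b4} ∩ {b0,b1,b6} = {b0,b1}; idom=b1

DF derivation:
  b1←b0: walk · to b0
  b1←b7: walk b7→b1 to b0
  b4←b1: walk · to b1
  b4←b3: walk b3 to b1
  b5←b2: walk b2 to b1
  b5←b4: walk b4 to b1
  b6←b2: walk b2 to b1
  b6←b3: walk b3 to b1
  b6←b5: walk b5 to b1
  b7←b3: walk b3 to b1
  b7←b4: walk b4 to b1
  b7←b6: walk b6 to b1
  b0 → ∅
  b1 → {b1}
  b2 → {b5,b6}
  b3 → {b4,b6,b7}
  b4 → {b5,b7}
  b5 → {b6}
  b6 → {b7}
  b7 → {b1}

DF(b1) = ["b1"]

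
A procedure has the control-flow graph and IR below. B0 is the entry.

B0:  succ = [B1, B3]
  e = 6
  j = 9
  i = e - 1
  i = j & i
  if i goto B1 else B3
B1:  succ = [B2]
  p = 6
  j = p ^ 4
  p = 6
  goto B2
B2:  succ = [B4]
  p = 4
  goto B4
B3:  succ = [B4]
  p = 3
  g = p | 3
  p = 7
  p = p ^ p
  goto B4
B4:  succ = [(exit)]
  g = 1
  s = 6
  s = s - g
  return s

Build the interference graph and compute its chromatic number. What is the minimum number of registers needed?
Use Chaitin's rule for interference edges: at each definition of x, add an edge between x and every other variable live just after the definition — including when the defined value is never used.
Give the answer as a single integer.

Per-block:
  B0: {e,i,j} / ∅
  B1: {j,p} / ∅
  B2: {p} / ∅
  B3: {g,p} / ∅
  B4: {g,s} / ∅

Liveness:
  live B0: ∅→∅
  live B1: ∅→∅
  live B2: ∅→∅
  live B3: ∅→∅
  live B4: ∅→∅

Interfere edges:
  e: {j}
  g: {s}
  i: {j}
  j: {e,i}
  p: ∅
  s: {g}

Chromatic number:
  clique {e,j} ⇒ need ≥ 2
  assign e→R1 g→R0 i→R1 j→R0 p→R0 s→R1 — no edge inside a register ⇒ χ ≤ 2
  χ = 2

Answer: 2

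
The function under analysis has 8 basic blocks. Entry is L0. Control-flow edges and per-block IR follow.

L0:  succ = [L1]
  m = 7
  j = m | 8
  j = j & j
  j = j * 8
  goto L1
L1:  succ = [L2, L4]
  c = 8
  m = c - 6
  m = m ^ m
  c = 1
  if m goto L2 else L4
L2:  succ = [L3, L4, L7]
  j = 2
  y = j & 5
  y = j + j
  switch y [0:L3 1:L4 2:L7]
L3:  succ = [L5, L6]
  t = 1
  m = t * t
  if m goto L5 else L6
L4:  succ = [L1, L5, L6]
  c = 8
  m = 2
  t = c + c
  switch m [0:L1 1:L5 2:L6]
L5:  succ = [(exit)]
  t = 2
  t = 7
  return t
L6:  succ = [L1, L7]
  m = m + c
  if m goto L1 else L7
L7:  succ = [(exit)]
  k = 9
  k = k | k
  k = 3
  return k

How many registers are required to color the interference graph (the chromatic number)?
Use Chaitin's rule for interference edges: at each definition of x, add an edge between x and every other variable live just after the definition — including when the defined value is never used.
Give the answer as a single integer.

Answer: 3

Working:
def/use:
  L0: def={j,m} ue=∅
  L1: def={c,m} ue=∅
  L2: def={j,y} ue=∅
  L3: def={m,t} ue=∅
  L4: def={c,m,t} ue=∅
  L5: def={t} ue=∅
  L6: def={m} ue={c,m}
  L7: def={k} ue=∅

Backward fixpoint:
  L0 li=∅ lo=∅
  L1 li=∅ lo={c}
  L2 li={c} lo={c}
  L3 li={c} lo={c,m}
  L4 li=∅ lo={c,m}
  L5 li=∅ lo=∅
  L6 li={c,m} lo=∅
  L7 li=∅ lo=∅

Interfere edges:
  c — {j,m,t,y}
  j — {c,y}
  k — ∅
  m — {c,t}
  t — {c,m}
  y — {c,j}

Colouring:
  clique {c,j,y} ⇒ need ≥ 3
  assign c→c0 j→c1 k→c0 m→c1 t→c2 y→c2 — no edge inside a register ⇒ χ ≤ 3
  χ = 3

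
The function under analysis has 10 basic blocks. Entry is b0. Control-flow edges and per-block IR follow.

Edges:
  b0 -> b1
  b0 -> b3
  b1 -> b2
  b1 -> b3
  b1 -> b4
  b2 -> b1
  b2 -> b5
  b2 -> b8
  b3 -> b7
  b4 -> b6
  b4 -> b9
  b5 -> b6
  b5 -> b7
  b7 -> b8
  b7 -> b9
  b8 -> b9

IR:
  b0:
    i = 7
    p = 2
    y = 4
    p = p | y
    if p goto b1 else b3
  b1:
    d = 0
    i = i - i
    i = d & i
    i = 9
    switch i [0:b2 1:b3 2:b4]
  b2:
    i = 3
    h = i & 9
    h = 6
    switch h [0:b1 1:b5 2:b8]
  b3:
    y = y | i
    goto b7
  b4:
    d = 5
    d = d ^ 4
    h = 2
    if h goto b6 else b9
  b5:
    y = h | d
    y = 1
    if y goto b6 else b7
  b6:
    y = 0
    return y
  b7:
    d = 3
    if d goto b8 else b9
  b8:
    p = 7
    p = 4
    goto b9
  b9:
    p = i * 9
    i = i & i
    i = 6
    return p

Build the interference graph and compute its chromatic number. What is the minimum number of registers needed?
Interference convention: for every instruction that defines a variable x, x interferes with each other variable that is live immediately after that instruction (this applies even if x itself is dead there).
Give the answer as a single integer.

def/use:
  b0: {i,p,y} / ∅
  b1: {d,i} / {i}
  b2: {h,i} / ∅
  b3: {y} / {i,y}
  b4: {d,h} / ∅
  b5: {y} / {d,h}
  b6: {y} / ∅
  b7: {d} / ∅
  b8: {p} / ∅
  b9: {i,p} / {i}

Backward fixpoint:
  live b0: ∅→{i,y}
  live b1: {i,y}→{d,i,y}
  live b2: {d,y}→{d,h,i,y}
  live b3: {i,y}→{i}
  live b4: {i}→{i}
  live b5: {d,h,i}→{i}
  live b6: ∅→∅
  live b7: {i}→{i}
  live b8: {i}→{i}
  live b9: {i}→∅

Interference:
  d — {h,i,y}
  h — {d,i,y}
  i — {d,h,p,y}
  p — {i,y}
  y — {d,h,i,p}

Registers:
  {d,h,i,y} pairwise interfere (4-clique) ⇒ χ ≥ 4
  4-colouring: r0={i}  r1={y}  r2={d,p}  r3={h}
  χ = 4

Answer: 4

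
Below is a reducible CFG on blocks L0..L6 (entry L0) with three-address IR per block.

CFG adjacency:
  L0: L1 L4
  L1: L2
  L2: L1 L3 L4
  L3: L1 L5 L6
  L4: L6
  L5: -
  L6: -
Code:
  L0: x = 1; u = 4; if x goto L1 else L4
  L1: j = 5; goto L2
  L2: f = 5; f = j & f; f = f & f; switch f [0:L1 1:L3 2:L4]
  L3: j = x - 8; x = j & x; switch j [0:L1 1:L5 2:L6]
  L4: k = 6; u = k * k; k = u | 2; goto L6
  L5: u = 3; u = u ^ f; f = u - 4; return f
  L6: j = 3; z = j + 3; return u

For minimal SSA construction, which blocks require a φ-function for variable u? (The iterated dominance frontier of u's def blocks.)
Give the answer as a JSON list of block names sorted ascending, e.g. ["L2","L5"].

Answer: ["L6"]

Analysis:
idom tree: L1←L0 L2←L1 L3←L2 L4←L0 L5←L3 L6←L0
Join-block Dom:
  L1: preds {L0,L2,L3}: {L0} ∩ {L0,L1,L2} ∩ {L0,L1,L2,L3} = {L0}; idom=L0
  L4: preds {L0,L2}: {L0} ∩ {L0,L1,L2} = {L0}; idom=L0
  L6: preds {L3,L4}: {L0,L1,L2,L3} ∩ {L0,L4} = {L0}; idom=L0

Frontier:
  L1←L0: walk · to L0
  L1←L2: walk L2→L1 to L0
  L1←L3: walk L3→L2→L1 to L0
  L4←L0: walk · to L0
  L4←L2: walk L2→L1 to L0
  L6←L3: walk L3→L2→L1 to L0
  L6←L4: walk L4 to L0
  L0: DF=∅
  L1: DF={L1,L4,L6}
  L2: DF={L1,L4,L6}
  L3: DF={L1,L6}
  L4: DF={L6}
  L5: DF=∅
  L6: DF=∅

φ for u: defs {L0,L4,L5}
  DF⁺ = {L6}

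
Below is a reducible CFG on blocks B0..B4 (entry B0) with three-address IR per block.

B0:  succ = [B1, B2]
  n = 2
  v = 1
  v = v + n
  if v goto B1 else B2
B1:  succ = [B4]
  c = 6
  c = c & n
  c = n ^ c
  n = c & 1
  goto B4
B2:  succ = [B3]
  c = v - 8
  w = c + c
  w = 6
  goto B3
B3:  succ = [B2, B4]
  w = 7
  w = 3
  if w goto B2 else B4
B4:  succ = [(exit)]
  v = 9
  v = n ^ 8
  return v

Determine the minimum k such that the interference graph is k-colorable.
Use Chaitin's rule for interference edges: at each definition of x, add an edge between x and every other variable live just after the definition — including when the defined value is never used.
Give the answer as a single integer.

Answer: 3

Working:
def/use:
  B0 def {n,v} use ∅
  B1 def {c,n} use {n}
  B2 def {c,w} use {v}
  B3 def {w} use ∅
  B4 def {v} use {n}

Live sets:
  B0: in=∅ out={n,v}
  B1: in={n} out={n}
  B2: in={n,v} out={n,v}
  B3: in={n,v} out={n,v}
  B4: in={n} out=∅

Interference:
  c: {n,v}
  n: {c,v,w}
  v: {c,n,w}
  w: {n,v}

Colouring:
  {c,n,v} pairwise interfere (3-clique) ⇒ χ ≥ 3
  assign c→r2 n→r0 v→r1 w→r2 — no edge inside a register ⇒ χ ≤ 3
  χ = 3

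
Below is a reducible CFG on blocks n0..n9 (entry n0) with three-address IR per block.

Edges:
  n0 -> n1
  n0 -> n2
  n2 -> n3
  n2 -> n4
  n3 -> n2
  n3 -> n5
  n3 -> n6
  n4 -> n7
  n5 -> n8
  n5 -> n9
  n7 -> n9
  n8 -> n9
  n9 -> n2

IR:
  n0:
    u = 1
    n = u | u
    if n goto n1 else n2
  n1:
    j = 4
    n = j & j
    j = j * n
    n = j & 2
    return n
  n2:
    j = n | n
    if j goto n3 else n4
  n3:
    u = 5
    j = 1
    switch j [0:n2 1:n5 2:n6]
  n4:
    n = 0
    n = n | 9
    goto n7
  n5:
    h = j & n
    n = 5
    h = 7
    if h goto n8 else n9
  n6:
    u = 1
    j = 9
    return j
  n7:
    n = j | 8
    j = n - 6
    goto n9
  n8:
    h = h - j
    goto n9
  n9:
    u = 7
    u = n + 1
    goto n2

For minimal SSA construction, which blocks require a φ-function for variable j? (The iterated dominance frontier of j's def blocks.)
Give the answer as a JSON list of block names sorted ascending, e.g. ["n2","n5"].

Answer: ["n2", "n9"]

Derivation:
idom tree: n1←n0 n2←n0 n3←n2 n4←n2 n5←n3 n6←n3 n7←n4 n8←n5 n9←n2
Join-block Dom:
  n2: preds {n0,n3,n9}: {n0} ∩ {n0,n2,n3} ∩ {n0,n2,n9} = {n0}; idom=n0
  n9: preds {n5,n7,n8}: {n0,n2,n3,n5} ∩ {n0,n2,n4,n7} ∩ {n0,n2,n3,n5,n8} = {n0,n2}; idom=n2

DF derivation:
  n2←n0: walk · to n0
  n2←n3: walk n3→n2 to n0
  n2←n9: walk n9→n2 to n0
  n9←n5: walk n5→n3 to n2
  n9←n7: walk n7→n4 to n2
  n9←n8: walk n8→n5→n3 to n2
  n0: DF=∅
  n1: DF=∅
  n2: DF={n2}
  n3: DF={n2,n9}
  n4: DF={n9}
  n5: DF={n9}
  n6: DF=∅
  n7: DF={n9}
  n8: DF={n9}
  n9: DF={n2}

φ for j: defs {n1,n2,n3,n6,n7}
  DF⁺ = {n2,n9}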